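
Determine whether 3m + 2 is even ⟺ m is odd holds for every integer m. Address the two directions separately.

Both directions fail.

(→) This fails: m = 2 gives 3m + 2 = 8, which is even, but 2 is even, not odd.

(←) This also fails: m = 3 is odd, but 3m + 2 = 11 is odd, not even.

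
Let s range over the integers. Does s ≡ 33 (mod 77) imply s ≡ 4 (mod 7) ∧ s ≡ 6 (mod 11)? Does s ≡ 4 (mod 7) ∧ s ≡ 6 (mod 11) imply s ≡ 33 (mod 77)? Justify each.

(⇒) fails and (⇐) fails.

(⇒) This fails: s = 33 gives 33 ≡ 33 (mod 77) but 33 ≡ 5 (mod 7), so the conjunction on the right does not hold.

(⇐) This fails: s = 39 satisfies both congruences on the right (39 ≡ 4 mod 7 and 39 ≡ 6 mod 11) yet 39 ≡ 39 (mod 77), not 33.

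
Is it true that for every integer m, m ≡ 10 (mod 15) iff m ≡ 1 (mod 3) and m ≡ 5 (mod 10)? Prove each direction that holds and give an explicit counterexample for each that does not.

Only the reverse direction holds.

(←) If m ≡ 1 (mod 3) and m ≡ 5 (mod 10), then by the Chinese remainder theorem m ≡ 25 (mod 30). Since 25 ≡ 10 (mod 15) and 15 ∣ 30, we get m ≡ 10 (mod 15).

(→) This fails: m = 10 gives 10 ≡ 10 (mod 15) but 10 ≡ 0 (mod 10), so the conjunction on the right does not hold.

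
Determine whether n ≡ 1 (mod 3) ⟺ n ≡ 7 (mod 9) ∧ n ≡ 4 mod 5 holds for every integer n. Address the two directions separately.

Only the reverse direction holds.

[⇒] This fails: n = 1 gives 1 ≡ 1 (mod 3) but 1 ≡ 1 (mod 9), so the conjunction on the right does not hold.

[⇐] Conversely, if n ≡ 7 (mod 9) and n ≡ 4 (mod 5), then by the Chinese remainder theorem n ≡ 34 (mod 45). Since 34 ≡ 1 (mod 3) and 3 ∣ 45, we get n ≡ 1 (mod 3).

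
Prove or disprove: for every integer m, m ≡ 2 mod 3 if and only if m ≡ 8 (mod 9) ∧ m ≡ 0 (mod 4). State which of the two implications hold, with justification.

(⇒) This fails: m = 32 gives 32 ≡ 2 (mod 3) but 32 ≡ 5 (mod 9), so the conjunction on the right does not hold.

(⇐) Conversely, if m ≡ 8 (mod 9) and m ≡ 0 (mod 4), then by the Chinese remainder theorem m ≡ 8 (mod 36). Since 8 ≡ 2 (mod 3) and 3 ∣ 36, we get m ≡ 2 (mod 3).

Only the reverse direction holds.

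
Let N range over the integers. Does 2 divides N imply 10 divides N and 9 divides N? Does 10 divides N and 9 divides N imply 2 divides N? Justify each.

(⇒) This fails: take N = 2. Certainly 2 ∣ 2, but 10 ∤ 2.

(⇐) Suppose 10 ∣ N and 9 ∣ N. Any common multiple of 10 and 9 is a multiple of their lcm; here gcd(10, 9) = 1, so lcm(10, 9) = 10·9 = 90, so 90 ∣ N. Since 2 ∣ 90, it follows that 2 ∣ N.

The forward direction fails; the converse holds.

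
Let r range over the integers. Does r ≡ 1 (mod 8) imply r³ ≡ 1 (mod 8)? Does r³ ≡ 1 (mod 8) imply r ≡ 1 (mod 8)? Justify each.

Both implications hold.

(⟹) Suppose r ≡ 1 (mod 8). Write r = 8j + 1. Then (8j + 1)³ = 512j³ + 192j² + 24j + 1 = 8(64j³ + 24j² + 3j) + 1, so r³ ≡ 1 (mod 8).

(⟸) Conversely, suppose r³ ≡ 1 (mod 8). The only residue r in {0, …, 7} with r³ ≡ 1 (mod 8) is r = 1, so r ≡ 1 (mod 8).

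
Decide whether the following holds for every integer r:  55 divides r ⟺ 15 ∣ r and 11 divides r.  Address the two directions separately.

Only the converse holds.

[⇒] This fails: take r = 55. Certainly 55 ∣ 55, but 15 ∤ 55.

[⇐] Suppose 15 ∣ r and 11 ∣ r. Any common multiple of 15 and 11 is a multiple of their lcm; here gcd(15, 11) = 1, so lcm(15, 11) = 15·11 = 165, so 165 ∣ r. Since 55 ∣ 165, it follows that 55 ∣ r.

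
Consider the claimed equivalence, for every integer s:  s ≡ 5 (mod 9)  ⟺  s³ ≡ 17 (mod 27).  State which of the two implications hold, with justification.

Both implications hold.

[⇐] The residues r modulo 27 with r³ ≡ 17 (mod 27) are exactly {5, 14, 23}, and each is ≡ 5 (mod 9).

[⇒] Suppose s ≡ 5 (mod 9). Working modulo 27, s ∈ {5, 14, 23}; for each such r, r³ ≡ 17 (mod 27).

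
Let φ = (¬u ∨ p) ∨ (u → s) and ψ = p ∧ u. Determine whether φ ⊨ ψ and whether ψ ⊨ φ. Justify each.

Forward direction. This fails. Under u = F, s = F, p = F, the left side is true but the right side is false.

Converse. Assume the antecedent. If u is true, the antecedent forces (u = T, s = F, p = T) or (u = T, s = T, p = T), and (¬u ∨ p) ∨ (u → s) holds there. If u is false, the antecedent cannot hold. Either way (¬u ∨ p) ∨ (u → s) holds.

(⇒) fails; (⇐) holds.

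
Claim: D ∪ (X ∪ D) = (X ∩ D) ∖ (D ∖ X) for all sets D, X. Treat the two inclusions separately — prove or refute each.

Only the reverse inclusion holds.

(⟸) Let x ∈ (X ∩ D) ∖ (D ∖ X). Then x ∈ D ∩ X, from which x ∈ D ∪ (X ∪ D).

(⟹) This inclusion fails. Take D = {1}, X = ∅; then 1 ∈ D ∪ (X ∪ D) but 1 ∉ (X ∩ D) ∖ (D ∖ X).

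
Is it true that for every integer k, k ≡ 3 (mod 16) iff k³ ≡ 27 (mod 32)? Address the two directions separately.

(⇒) fails; (⇐) holds.

(⇒) This fails: take k = 19. Then 19 ≡ 3 (mod 16), but 19³ = 6859 ≡ 11 (mod 32), not 27.

(⇐) Conversely, the residues r modulo 32 with r³ ≡ 27 (mod 32) are exactly {3}, and each is ≡ 3 (mod 16).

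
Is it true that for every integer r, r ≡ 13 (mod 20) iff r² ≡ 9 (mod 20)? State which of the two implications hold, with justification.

(→) Suppose r ≡ 13 (mod 20). Write r = 20j + 13. Then (20j + 13)² = 400j² + 520j + 169 = 20(20j² + 26j + 8) + 9, so r² ≡ 9 (mod 20).

(←) This fails: take r = 3. Then 3² = 9 ≡ 9 (mod 20), yet 3 ≡ 3 (mod 20), not 13.

Only the forward direction holds.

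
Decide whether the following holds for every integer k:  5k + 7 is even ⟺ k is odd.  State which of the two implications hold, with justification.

(→) Suppose 5k + 7 is even. Since 5 is odd, 5k and k have the same parity, so 5k + 7 ≡ k + 7 (mod 2). As 7 is odd, 5k + 7 is even exactly when k is odd. Thus k is odd.

(←) Conversely, suppose k is odd; write k = 2j + 1. Then 5k + 7 = 5·(2j + 1) + 7 = 2·5j + 12, which is even.

Both directions hold; the statement is true.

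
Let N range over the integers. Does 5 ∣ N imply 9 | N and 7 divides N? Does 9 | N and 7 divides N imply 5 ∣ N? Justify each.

Neither implication holds.

(→) This fails: take N = 5. Certainly 5 ∣ 5, but 9 ∤ 5.

(←) This fails: take N = 63. Both 9 ∣ 63 and 7 ∣ 63, yet 63 is not a multiple of 5 (since 63 = 12·5 + 3), so 5 ∤ 63.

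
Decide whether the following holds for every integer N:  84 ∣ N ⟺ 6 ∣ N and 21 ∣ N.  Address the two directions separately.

[⇒] If 84 ∣ N, write N = 84q. Since 84 = 14·6, N = 6·(14q), so 6 ∣ N; and since 84 = 4·21, N = 21·(4q), so 21 ∣ N.

[⇐] This fails: take N = 42. Both 6 ∣ 42 and 21 ∣ 42, yet 42 is not a multiple of 84 (since 42 = 0·84 + 42), so 84 ∤ 42.

Not equivalent: only (⇒) holds.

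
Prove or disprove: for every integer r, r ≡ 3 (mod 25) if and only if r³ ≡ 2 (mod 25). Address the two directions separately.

[⇒] Suppose r ≡ 3 (mod 25). Write r = 25j + 3. Then (25j + 3)³ = 15625j³ + 5625j² + 675j + 27 = 25(625j³ + 225j² + 27j + 1) + 2, so r³ ≡ 2 (mod 25).

[⇐] Conversely, suppose r³ ≡ 2 (mod 25). The only residue r in {0, …, 24} with r³ ≡ 2 (mod 25) is r = 3, so r ≡ 3 (mod 25).

Both directions hold.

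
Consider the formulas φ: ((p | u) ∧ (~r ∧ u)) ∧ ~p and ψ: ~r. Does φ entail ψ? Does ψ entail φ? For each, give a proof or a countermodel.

(⇒) Assume the antecedent. If u is true, the antecedent forces (u = T, r = F, p = F), and ~r holds there. If u is false, the antecedent cannot hold. Either way ~r holds.

(⇐) This fails. Under u = F, r = F, p = F, the left side is false but the right side is true.

(⇒) holds; (⇐) fails.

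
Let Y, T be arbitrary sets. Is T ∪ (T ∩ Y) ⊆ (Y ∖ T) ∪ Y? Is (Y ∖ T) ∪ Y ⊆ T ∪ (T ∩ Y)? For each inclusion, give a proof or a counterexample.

(⊆) This inclusion fails. Take Y = ∅, T = {1}; then 1 ∈ T ∪ (T ∩ Y) but 1 ∉ (Y ∖ T) ∪ Y.

(⊇) This inclusion fails. Take Y = {1}, T = ∅; then 1 ∈ (Y ∖ T) ∪ Y but 1 ∉ T ∪ (T ∩ Y).

Neither inclusion holds.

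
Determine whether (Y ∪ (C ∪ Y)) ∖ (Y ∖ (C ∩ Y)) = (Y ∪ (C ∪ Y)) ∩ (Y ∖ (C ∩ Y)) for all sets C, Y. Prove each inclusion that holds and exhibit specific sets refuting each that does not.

Forward inclusion. This inclusion fails. Take C = {1}, Y = ∅; then 1 ∈ (Y ∪ (C ∪ Y)) ∖ (Y ∖ (C ∩ Y)) but 1 ∉ (Y ∪ (C ∪ Y)) ∩ (Y ∖ (C ∩ Y)).

Reverse inclusion. This inclusion fails. Take C = ∅, Y = {1}; then 1 ∈ (Y ∪ (C ∪ Y)) ∩ (Y ∖ (C ∩ Y)) but 1 ∉ (Y ∪ (C ∪ Y)) ∖ (Y ∖ (C ∩ Y)).

Both inclusions fail.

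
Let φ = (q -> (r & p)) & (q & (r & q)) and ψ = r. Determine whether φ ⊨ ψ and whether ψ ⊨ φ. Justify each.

(⇒) holds; (⇐) fails.

[⇐] This fails. Under q = F, p = F, r = T, the left side is false but the right side is true.

[⇒] Assume the antecedent. If q is true, the antecedent forces (q = T, p = T, r = T), and r holds there. If q is false, the antecedent cannot hold. Either way r holds.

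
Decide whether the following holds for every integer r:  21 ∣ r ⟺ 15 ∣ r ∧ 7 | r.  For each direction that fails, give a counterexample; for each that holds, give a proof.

Only the converse holds.

(⇒) This fails: take r = 21. Certainly 21 ∣ 21, but 15 ∤ 21.

(⇐) Suppose 15 ∣ r and 7 ∣ r. Any common multiple of 15 and 7 is a multiple of their lcm; here gcd(15, 7) = 1, so lcm(15, 7) = 15·7 = 105, so 105 ∣ r. Since 21 ∣ 105, it follows that 21 ∣ r.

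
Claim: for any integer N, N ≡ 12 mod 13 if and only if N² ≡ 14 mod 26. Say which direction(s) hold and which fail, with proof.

(⇒) This fails: take N = 25. Then 25 ≡ 12 (mod 13), but 25² = 625 ≡ 1 (mod 26), not 14.

(⇐) This fails: take N = 14. Then 14² = 196 ≡ 14 (mod 26), yet 14 ≡ 1 (mod 13), not 12.

(⇒) fails and (⇐) fails.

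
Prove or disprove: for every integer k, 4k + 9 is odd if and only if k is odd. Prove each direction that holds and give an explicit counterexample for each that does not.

(→) This fails: take k = 6. Then 4k + 9 = 33, which is odd, yet k = 6 is even, not odd.

(←) Suppose k is odd. Since 4 is even, 4k is even for every k, so 4k + 9 has the same parity as 9, which is odd. Hence 4k + 9 is odd.

The forward direction fails; the converse holds.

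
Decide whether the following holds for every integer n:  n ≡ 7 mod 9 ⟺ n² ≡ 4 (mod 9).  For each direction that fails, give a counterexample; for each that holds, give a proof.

Not equivalent: only (⇒) holds.

[⇒] Suppose n ≡ 7 mod 9. Write n = 9j + 7. Then (9j + 7)² = 81j² + 126j + 49 = 9(9j² + 14j + 5) + 4, so n² ≡ 4 (mod 9).

[⇐] This fails: take n = 2. Then 2² = 4 ≡ 4 (mod 9), yet 2 ≡ 2 (mod 9), not 7.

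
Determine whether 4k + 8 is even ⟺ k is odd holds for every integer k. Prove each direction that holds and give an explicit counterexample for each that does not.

Converse. Suppose k is odd. Since 4 is even, 4k is even for every k, so 4k + 8 has the same parity as 8, which is even. Hence 4k + 8 is even.

Forward direction. This fails: take k = 0. Then 4k + 8 = 8, which is even, yet k = 0 is even, not odd.

Not equivalent: only (⇐) holds.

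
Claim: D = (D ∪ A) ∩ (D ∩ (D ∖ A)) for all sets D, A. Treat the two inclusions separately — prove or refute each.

(⊆) This inclusion fails. Take D = {1}, A = {1}; then 1 ∈ D but 1 ∉ (D ∪ A) ∩ (D ∩ (D ∖ A)).

(⊇) Let x ∈ (D ∪ A) ∩ (D ∩ (D ∖ A)). Then x ∈ D and x ∉ A, from which x ∈ D.

(⊆) fails; (⊇) holds.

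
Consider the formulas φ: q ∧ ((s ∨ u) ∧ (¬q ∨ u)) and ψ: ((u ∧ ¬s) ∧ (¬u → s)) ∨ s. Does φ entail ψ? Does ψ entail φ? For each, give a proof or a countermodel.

(⟹) Assume the antecedent. If q is true, the antecedent forces (q = T, s = F, u = T) or (q = T, s = T, u = T), and ((u ∧ ¬s) ∧ (¬u → s)) ∨ s holds there. If q is false, the antecedent cannot hold. Either way ((u ∧ ¬s) ∧ (¬u → s)) ∨ s holds.

(⟸) This fails. Under q = F, s = T, u = F, the left side is false but the right side is true.

Only the forward implication holds.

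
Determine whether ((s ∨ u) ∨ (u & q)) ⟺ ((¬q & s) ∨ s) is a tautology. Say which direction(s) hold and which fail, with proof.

The forward direction fails; the converse holds.

Forward direction. This fails. Under s = F, u = T, q = F, the left side is true but the right side is false.

Converse. Assume the antecedent. If s is true, (s ∨ u) ∨ (u & q) reduces to true regardless of the other variables. If s is false, the antecedent cannot hold. Either way (s ∨ u) ∨ (u & q) holds.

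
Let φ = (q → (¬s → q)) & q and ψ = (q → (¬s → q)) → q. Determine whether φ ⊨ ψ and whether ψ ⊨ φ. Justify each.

Equivalent; both directions hold.

(⟹) Assume the antecedent. If q is true, (q → (¬s → q)) → q reduces to true regardless of the other variables. If q is false, the antecedent cannot hold. Either way (q → (¬s → q)) → q holds.

(⟸) Assume the antecedent. If q is true, (q → (¬s → q)) & q reduces to true regardless of the other variables. If q is false, the antecedent cannot hold. Either way (q → (¬s → q)) & q holds.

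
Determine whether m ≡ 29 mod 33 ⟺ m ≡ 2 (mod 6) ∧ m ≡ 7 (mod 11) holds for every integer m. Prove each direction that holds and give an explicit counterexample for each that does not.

The forward direction fails; the converse holds.

(→) This fails: m = 29 gives 29 ≡ 29 (mod 33) but 29 ≡ 5 (mod 6), so the conjunction on the right does not hold.

(←) Conversely, if m ≡ 2 (mod 6) and m ≡ 7 (mod 11), then by the Chinese remainder theorem m ≡ 62 (mod 66). Since 62 ≡ 29 (mod 33) and 33 ∣ 66, we get m ≡ 29 (mod 33).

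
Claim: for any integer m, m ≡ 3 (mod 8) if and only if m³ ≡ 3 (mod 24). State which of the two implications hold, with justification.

Forward direction. This fails: take m = 11. Then 11 ≡ 3 (mod 8), but 11³ = 1331 ≡ 11 (mod 24), not 3.

Converse. The residues r modulo 24 with r³ ≡ 3 (mod 24) are exactly {3}, and each is ≡ 3 (mod 8).

(⇒) fails; (⇐) holds.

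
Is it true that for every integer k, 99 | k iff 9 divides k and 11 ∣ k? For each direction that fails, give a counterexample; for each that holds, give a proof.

Both directions hold; the statement is true.

(⟹) If 99 ∣ k, write k = 99q. Since 99 = 11·9, k = 9·(11q), so 9 ∣ k; and since 99 = 9·11, k = 11·(9q), so 11 ∣ k.

(⟸) Suppose 9 ∣ k and 11 ∣ k. Any common multiple of 9 and 11 is a multiple of their lcm; here gcd(9, 11) = 1, so lcm(9, 11) = 9·11 = 99, so 99 ∣ k.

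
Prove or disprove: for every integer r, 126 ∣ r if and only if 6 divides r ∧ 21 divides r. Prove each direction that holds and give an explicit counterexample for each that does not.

(←) This fails: take r = 42. Both 6 ∣ 42 and 21 ∣ 42, yet 42 is not a multiple of 126 (since 42 = 0·126 + 42), so 126 ∤ 42.

(→) If 126 ∣ r, write r = 126q. Since 126 = 21·6, r = 6·(21q), so 6 ∣ r; and since 126 = 6·21, r = 21·(6q), so 21 ∣ r.

Only the forward direction holds.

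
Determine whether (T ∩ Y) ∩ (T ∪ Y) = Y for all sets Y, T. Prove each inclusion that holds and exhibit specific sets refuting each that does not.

Forward inclusion. Let x ∈ (T ∩ Y) ∩ (T ∪ Y). Then x ∈ Y ∩ T, from which x ∈ Y.

Reverse inclusion. This inclusion fails. Take Y = {1}, T = ∅; then 1 ∈ Y but 1 ∉ (T ∩ Y) ∩ (T ∪ Y).

Only the forward inclusion holds.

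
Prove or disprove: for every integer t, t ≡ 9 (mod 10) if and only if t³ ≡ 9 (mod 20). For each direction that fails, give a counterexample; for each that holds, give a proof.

The forward direction fails; the converse holds.

(→) This fails: take t = 19. Then 19 ≡ 9 (mod 10), but 19³ = 6859 ≡ 19 (mod 20), not 9.

(←) Conversely, the residues r modulo 20 with r³ ≡ 9 (mod 20) are exactly {9}, and each is ≡ 9 (mod 10).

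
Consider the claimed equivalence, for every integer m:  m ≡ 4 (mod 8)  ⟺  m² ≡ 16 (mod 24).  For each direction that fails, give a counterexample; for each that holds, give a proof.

(⟹) This fails: take m = 12. Then 12 ≡ 4 (mod 8), but 12² = 144 ≡ 0 (mod 24), not 16.

(⟸) This fails: take m = 8. Then 8² = 64 ≡ 16 (mod 24), yet 8 ≡ 0 (mod 8), not 4.

Neither implication holds.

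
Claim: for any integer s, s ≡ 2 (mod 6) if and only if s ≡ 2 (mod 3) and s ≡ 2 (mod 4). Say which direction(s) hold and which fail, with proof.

Converse. If s ≡ 2 (mod 3) and s ≡ 2 (mod 4), then by the Chinese remainder theorem s ≡ 2 (mod 12). Since 2 ≡ 2 (mod 6) and 6 ∣ 12, we get s ≡ 2 (mod 6).

Forward direction. This fails: s = 8 gives 8 ≡ 2 (mod 6) but 8 ≡ 0 (mod 4), so the conjunction on the right does not hold.

(⇒) fails; (⇐) holds.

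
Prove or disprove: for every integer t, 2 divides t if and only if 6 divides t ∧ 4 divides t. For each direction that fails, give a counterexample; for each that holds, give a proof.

(⇒) This fails: take t = 2. Certainly 2 ∣ 2, but 6 ∤ 2.

(⇐) Suppose 6 ∣ t and 4 ∣ t. Any common multiple of 6 and 4 is a multiple of their lcm; here lcm(6, 4) = 6·4/gcd(6, 4) = 24/2 = 12, so 12 ∣ t. Since 2 ∣ 12, it follows that 2 ∣ t.

(⇒) fails; (⇐) holds.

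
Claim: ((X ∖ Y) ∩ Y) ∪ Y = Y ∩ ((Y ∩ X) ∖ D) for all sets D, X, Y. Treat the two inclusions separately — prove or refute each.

(⊇) Let x ∈ Y ∩ ((Y ∩ X) ∖ D). Then x ∈ X ∩ Y and x ∉ D, from which x ∈ ((X ∖ Y) ∩ Y) ∪ Y.

(⊆) This inclusion fails. Take D = ∅, X = ∅, Y = {1}; then 1 ∈ ((X ∖ Y) ∩ Y) ∪ Y but 1 ∉ Y ∩ ((Y ∩ X) ∖ D).

(⊆) fails; (⊇) holds.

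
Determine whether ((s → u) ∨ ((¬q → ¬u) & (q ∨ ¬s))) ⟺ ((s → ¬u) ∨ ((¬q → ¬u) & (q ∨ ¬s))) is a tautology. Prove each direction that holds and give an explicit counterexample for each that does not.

(⇒) fails and (⇐) fails.

[⇒] This fails. Under u = T, q = F, s = T, the left side is true but the right side is false.

[⇐] This fails. Under u = F, q = F, s = T, the left side is false but the right side is true.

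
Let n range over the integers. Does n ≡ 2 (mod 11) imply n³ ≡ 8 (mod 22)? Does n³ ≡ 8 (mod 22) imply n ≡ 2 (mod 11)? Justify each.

(⇐) The residues r modulo 22 with r³ ≡ 8 (mod 22) are exactly {2}, and each is ≡ 2 (mod 11).

(⇒) This fails: take n = 13. Then 13 ≡ 2 (mod 11), but 13³ = 2197 ≡ 19 (mod 22), not 8.

Only the converse holds.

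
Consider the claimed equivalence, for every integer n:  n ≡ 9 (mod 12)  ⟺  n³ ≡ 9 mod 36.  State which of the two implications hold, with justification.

(⇒) Suppose n ≡ 9 (mod 12). Working modulo 36, n ∈ {9, 21, 33}; for each such r, r³ ≡ 9 (mod 36).

(⇐) Conversely, the residues r modulo 36 with r³ ≡ 9 (mod 36) are exactly {9, 21, 33}, and each is ≡ 9 (mod 12).

The biconditional holds.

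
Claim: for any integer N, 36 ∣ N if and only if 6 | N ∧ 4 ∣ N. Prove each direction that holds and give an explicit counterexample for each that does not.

Only the forward implication holds.

(→) If 36 ∣ N, write N = 36q. Since 36 = 6·6, N = 6·(6q), so 6 ∣ N; and since 36 = 9·4, N = 4·(9q), so 4 ∣ N.

(←) This fails: take N = 12. Both 6 ∣ 12 and 4 ∣ 12, yet 12 is not a multiple of 36 (since 12 = 0·36 + 12), so 36 ∤ 12.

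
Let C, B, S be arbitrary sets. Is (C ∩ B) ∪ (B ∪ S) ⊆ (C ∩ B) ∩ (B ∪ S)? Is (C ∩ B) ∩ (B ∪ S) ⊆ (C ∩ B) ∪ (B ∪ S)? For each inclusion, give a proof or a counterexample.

Forward inclusion. This inclusion fails. Take C = ∅, B = {1}, S = ∅; then 1 ∈ (C ∩ B) ∪ (B ∪ S) but 1 ∉ (C ∩ B) ∩ (B ∪ S).

Reverse inclusion. Let x ∈ (C ∩ B) ∩ (B ∪ S). Then either x ∈ C ∩ B and x ∉ S; or x ∈ C ∩ B ∩ S. In each case x ∈ (C ∩ B) ∪ (B ∪ S), so (C ∩ B) ∩ (B ∪ S) ⊆ (C ∩ B) ∪ (B ∪ S).

The sets are not equal: only the reverse inclusion holds.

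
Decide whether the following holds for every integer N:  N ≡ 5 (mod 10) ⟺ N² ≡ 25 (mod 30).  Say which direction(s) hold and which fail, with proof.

Only the reverse direction holds.

(⇒) This fails: take N = 15. Then 15 ≡ 5 (mod 10), but 15² = 225 ≡ 15 (mod 30), not 25.

(⇐) Conversely, the residues r modulo 30 with r² ≡ 25 (mod 30) are exactly {5, 25}, and each is ≡ 5 (mod 10).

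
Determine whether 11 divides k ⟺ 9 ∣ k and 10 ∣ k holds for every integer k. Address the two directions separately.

Both directions fail.

(⇒) This fails: take k = 11. Certainly 11 ∣ 11, but 9 ∤ 11.

(⇐) This fails: take k = 90. Both 9 ∣ 90 and 10 ∣ 90, yet 90 is not a multiple of 11 (since 90 = 8·11 + 2), so 11 ∤ 90.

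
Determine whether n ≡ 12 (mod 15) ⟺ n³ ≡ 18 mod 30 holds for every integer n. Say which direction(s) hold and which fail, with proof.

Not equivalent: only (⇐) holds.

(⟹) This fails: take n = 27. Then 27 ≡ 12 (mod 15), but 27³ = 19683 ≡ 3 (mod 30), not 18.

(⟸) Conversely, the residues r modulo 30 with r³ ≡ 18 (mod 30) are exactly {12}, and each is ≡ 12 (mod 15).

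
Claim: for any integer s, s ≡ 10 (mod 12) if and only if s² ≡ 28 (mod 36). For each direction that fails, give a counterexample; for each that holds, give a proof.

Both directions fail.

(⇒) This fails: take s = 22. Then 22 ≡ 10 (mod 12), but 22² = 484 ≡ 16 (mod 36), not 28.

(⇐) This fails: take s = 8. Then 8² = 64 ≡ 28 (mod 36), yet 8 ≡ 8 (mod 12), not 10.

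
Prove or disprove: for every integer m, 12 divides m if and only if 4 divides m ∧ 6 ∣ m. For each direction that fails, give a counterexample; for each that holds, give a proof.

(⇐) Suppose 4 ∣ m and 6 ∣ m. Any common multiple of 4 and 6 is a multiple of their lcm; here lcm(4, 6) = 4·6/gcd(4, 6) = 24/2 = 12, so 12 ∣ m.

(⇒) If 12 ∣ m, write m = 12q. Since 12 = 3·4, m = 4·(3q), so 4 ∣ m; and since 12 = 2·6, m = 6·(2q), so 6 ∣ m.

Both implications hold.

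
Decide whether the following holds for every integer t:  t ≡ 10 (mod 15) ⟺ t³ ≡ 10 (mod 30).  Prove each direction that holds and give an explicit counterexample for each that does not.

[⇒] This fails: take t = 25. Then 25 ≡ 10 (mod 15), but 25³ = 15625 ≡ 25 (mod 30), not 10.

[⇐] Conversely, the residues r modulo 30 with r³ ≡ 10 (mod 30) are exactly {10}, and each is ≡ 10 (mod 15).

The forward direction fails; the converse holds.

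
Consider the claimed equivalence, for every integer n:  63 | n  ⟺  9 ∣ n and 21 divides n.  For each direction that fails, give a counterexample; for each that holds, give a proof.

Forward direction. If 63 ∣ n, write n = 63q. Since 63 = 7·9, n = 9·(7q), so 9 ∣ n; and since 63 = 3·21, n = 21·(3q), so 21 ∣ n.

Converse. Suppose 9 ∣ n and 21 ∣ n. Any common multiple of 9 and 21 is a multiple of their lcm; here lcm(9, 21) = 9·21/gcd(9, 21) = 189/3 = 63, so 63 ∣ n.

Both directions hold.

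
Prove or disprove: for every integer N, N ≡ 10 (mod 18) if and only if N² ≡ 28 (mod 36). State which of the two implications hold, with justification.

(→) Suppose N ≡ 10 (mod 18). Working modulo 36, N ∈ {10, 28}; for each such r, r² ≡ 28 (mod 36).

(←) This fails: take N = 8. Then 8² = 64 ≡ 28 (mod 36), yet 8 ≡ 8 (mod 18), not 10.

Only the forward direction holds.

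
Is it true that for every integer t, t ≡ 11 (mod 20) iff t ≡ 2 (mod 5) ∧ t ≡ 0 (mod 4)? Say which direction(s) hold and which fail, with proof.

Forward direction. This fails: t = 11 gives 11 ≡ 11 (mod 20) but 11 ≡ 1 (mod 5), so the conjunction on the right does not hold.

Converse. This fails: t = 12 satisfies both congruences on the right (12 ≡ 2 mod 5 and 12 ≡ 0 mod 4) yet 12 ≡ 12 (mod 20), not 11.

Both directions fail.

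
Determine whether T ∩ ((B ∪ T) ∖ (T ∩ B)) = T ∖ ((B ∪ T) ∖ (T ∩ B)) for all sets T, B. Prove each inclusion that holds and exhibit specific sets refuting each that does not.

Both inclusions fail.

Forward inclusion. This inclusion fails. Take T = {1}, B = ∅; then 1 ∈ T ∩ ((B ∪ T) ∖ (T ∩ B)) but 1 ∉ T ∖ ((B ∪ T) ∖ (T ∩ B)).

Reverse inclusion. This inclusion fails. Take T = {1}, B = {1}; then 1 ∈ T ∖ ((B ∪ T) ∖ (T ∩ B)) but 1 ∉ T ∩ ((B ∪ T) ∖ (T ∩ B)).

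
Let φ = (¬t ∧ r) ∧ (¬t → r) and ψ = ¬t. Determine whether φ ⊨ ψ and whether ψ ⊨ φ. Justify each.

[⇐] This fails. Under t = F, r = F, the left side is false but the right side is true.

[⇒] Assume the antecedent. If t is true, the antecedent cannot hold. If t is false, ¬t reduces to true regardless of the other variables. Either way ¬t holds.

The forward direction holds; the converse fails.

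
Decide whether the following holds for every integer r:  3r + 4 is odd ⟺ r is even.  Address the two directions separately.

Neither implication holds.

Forward direction. This fails: r = 1 gives 3r + 4 = 7, which is odd, but 1 is odd, not even.

Converse. This also fails: r = 0 is even, but 3r + 4 = 4 is even, not odd.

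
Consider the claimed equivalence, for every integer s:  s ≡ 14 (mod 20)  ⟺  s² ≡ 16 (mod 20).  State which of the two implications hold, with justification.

The forward direction holds; the converse fails.

[⇐] This fails: take s = 4. Then 4² = 16 ≡ 16 (mod 20), yet 4 ≡ 4 (mod 20), not 14.

[⇒] Suppose s ≡ 14 (mod 20). Write s = 20j + 14. Then (20j + 14)² = 400j² + 560j + 196 = 20(20j² + 28j + 9) + 16, so s² ≡ 16 (mod 20).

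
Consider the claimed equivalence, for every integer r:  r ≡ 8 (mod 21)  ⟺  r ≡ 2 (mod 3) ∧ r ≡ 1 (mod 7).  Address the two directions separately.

(⇒) Suppose r ≡ 8 (mod 21); write r = 21j + 8. Since 3 ∣ 21, reducing mod 3 gives r ≡ 8 ≡ 2 (mod 3); since 7 ∣ 21, reducing mod 7 gives r ≡ 8 ≡ 1 (mod 7).

(⇐) Conversely, if r ≡ 2 (mod 3) and r ≡ 1 (mod 7), then by the Chinese remainder theorem r ≡ 8 (mod 21). This is exactly r ≡ 8 (mod 21).

Both directions hold.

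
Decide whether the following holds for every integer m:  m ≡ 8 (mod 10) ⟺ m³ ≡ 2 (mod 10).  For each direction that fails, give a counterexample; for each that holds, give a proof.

Converse. For the converse, argue contrapositively. If m ≢ 8 (mod 10), then m is congruent to one of 0, 1, 2, 3, 4, 5, 6, 7, 9 modulo 10, and these give m³ ≡ 0, 1, 8, 7, 4, 5, 6, 3, 9 respectively — never 2.

Forward direction. Suppose m ≡ 8 (mod 10). Write m = 10j + 8. Then (10j + 8)³ = 1000j³ + 2400j² + 1920j + 512 = 10(100j³ + 240j² + 192j + 51) + 2, so m³ ≡ 2 (mod 10).

Both directions hold.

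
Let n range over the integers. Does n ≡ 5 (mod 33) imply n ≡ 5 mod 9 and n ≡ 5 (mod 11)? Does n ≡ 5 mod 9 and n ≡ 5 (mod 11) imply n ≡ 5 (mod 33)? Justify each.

Only the converse holds.

Converse. If n ≡ 5 (mod 9) and n ≡ 5 (mod 11), then by the Chinese remainder theorem n ≡ 5 (mod 99). Since 5 ≡ 5 (mod 33) and 33 ∣ 99, we get n ≡ 5 (mod 33).

Forward direction. This fails: n = 38 gives 38 ≡ 5 (mod 33) but 38 ≡ 2 (mod 9), so the conjunction on the right does not hold.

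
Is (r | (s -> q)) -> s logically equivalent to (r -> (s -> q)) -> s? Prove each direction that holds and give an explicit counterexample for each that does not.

[⇒] Assume the antecedent. If s is true, (r -> (s -> q)) -> s reduces to true regardless of the other variables. If s is false, the antecedent cannot hold. Either way (r -> (s -> q)) -> s holds.

[⇐] Assume the antecedent. If s is true, (r | (s -> q)) -> s reduces to true regardless of the other variables. If s is false, the antecedent cannot hold. Either way (r | (s -> q)) -> s holds.

Both directions hold.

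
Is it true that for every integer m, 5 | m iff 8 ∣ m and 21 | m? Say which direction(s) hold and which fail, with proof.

(⇒) fails and (⇐) fails.

Forward direction. This fails: take m = 5. Certainly 5 ∣ 5, but 8 ∤ 5.

Converse. This fails: take m = 168. Both 8 ∣ 168 and 21 ∣ 168, yet 168 is not a multiple of 5 (since 168 = 33·5 + 3), so 5 ∤ 168.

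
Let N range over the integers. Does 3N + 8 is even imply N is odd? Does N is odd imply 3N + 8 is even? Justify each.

(⇒) fails and (⇐) fails.

Forward direction. This fails: N = 4 gives 3N + 8 = 20, which is even, but 4 is even, not odd.

Converse. This also fails: N = 5 is odd, but 3N + 8 = 23 is odd, not even.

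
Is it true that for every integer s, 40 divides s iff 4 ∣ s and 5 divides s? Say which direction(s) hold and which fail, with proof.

Forward direction. If 40 ∣ s, write s = 40q. Since 40 = 10·4, s = 4·(10q), so 4 ∣ s; and since 40 = 8·5, s = 5·(8q), so 5 ∣ s.

Converse. This fails: take s = 20. Both 4 ∣ 20 and 5 ∣ 20, yet 20 is not a multiple of 40 (since 20 = 0·40 + 20), so 40 ∤ 20.

(⇒) holds; (⇐) fails.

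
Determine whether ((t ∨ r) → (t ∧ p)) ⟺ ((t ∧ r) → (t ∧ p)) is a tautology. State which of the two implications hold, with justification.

Only the forward direction holds.

(←) This fails. Under r = T, p = F, t = F, the left side is false but the right side is true.

(→) Assume the antecedent. If r is true, the antecedent forces (r = T, p = T, t = T), and (t ∧ r) → (t ∧ p) holds there. If r is false, (t ∧ r) → (t ∧ p) reduces to true regardless of the other variables. Either way (t ∧ r) → (t ∧ p) holds.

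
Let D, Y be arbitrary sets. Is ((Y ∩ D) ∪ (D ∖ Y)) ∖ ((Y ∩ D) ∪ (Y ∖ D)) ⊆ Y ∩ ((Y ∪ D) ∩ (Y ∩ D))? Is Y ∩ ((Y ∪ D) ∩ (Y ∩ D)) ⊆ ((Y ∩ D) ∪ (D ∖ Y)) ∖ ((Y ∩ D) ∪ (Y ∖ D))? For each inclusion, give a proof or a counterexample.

(⟹) This inclusion fails. Take D = {1}, Y = ∅; then 1 ∈ ((Y ∩ D) ∪ (D ∖ Y)) ∖ ((Y ∩ D) ∪ (Y ∖ D)) but 1 ∉ Y ∩ ((Y ∪ D) ∩ (Y ∩ D)).

(⟸) This inclusion fails. Take D = {1}, Y = {1}; then 1 ∈ Y ∩ ((Y ∪ D) ∩ (Y ∩ D)) but 1 ∉ ((Y ∩ D) ∪ (D ∖ Y)) ∖ ((Y ∩ D) ∪ (Y ∖ D)).

(⊆) fails and (⊇) fails.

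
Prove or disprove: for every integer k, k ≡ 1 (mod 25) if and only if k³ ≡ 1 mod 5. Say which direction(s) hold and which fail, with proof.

(⟹) Suppose k ≡ 1 (mod 25). Then k³ ≡ 1³ = 1 (mod 25), and since 5 ∣ 25, also k³ ≡ 1 (mod 5).

(⟸) This fails: take k = 6. Then 6³ = 216 ≡ 1 (mod 5), yet 6 ≡ 6 (mod 25), not 1.

Only the forward implication holds.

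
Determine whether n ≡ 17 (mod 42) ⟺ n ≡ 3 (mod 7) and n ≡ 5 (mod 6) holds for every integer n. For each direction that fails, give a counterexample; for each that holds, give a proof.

Both implications hold.

(⇒) Suppose n ≡ 17 (mod 42); write n = 42j + 17. Since 7 ∣ 42, reducing mod 7 gives n ≡ 17 ≡ 3 (mod 7); since 6 ∣ 42, reducing mod 6 gives n ≡ 17 ≡ 5 (mod 6).

(⇐) Conversely, if n ≡ 3 (mod 7) and n ≡ 5 (mod 6), then by the Chinese remainder theorem n ≡ 17 (mod 42). This is exactly n ≡ 17 (mod 42).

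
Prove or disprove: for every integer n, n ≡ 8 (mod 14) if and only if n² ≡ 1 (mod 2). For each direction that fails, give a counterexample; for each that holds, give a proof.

(⟹) This fails: take n = 8. Then 8 ≡ 8 (mod 14), but 8² = 64 ≡ 0 (mod 2), not 1.

(⟸) This fails: take n = 1. Then 1² = 1 ≡ 1 (mod 2), yet 1 ≡ 1 (mod 14), not 8.

Neither direction holds.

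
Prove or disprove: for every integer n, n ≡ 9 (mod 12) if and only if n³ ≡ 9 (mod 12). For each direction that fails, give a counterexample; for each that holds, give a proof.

[⇒] Suppose n ≡ 9 (mod 12). Write n = 12j + 9. Then (12j + 9)³ = 1728j³ + 3888j² + 2916j + 729 = 12(144j³ + 324j² + 243j + 60) + 9, so n³ ≡ 9 (mod 12).

[⇐] For the converse, argue contrapositively. If n ≢ 9 (mod 12), then n is congruent to one of 0, 1, 2, 3, 4, 5, 6, 7, 8, 10, 11 modulo 12, and these give n³ ≡ 0, 1, 8, 3, 4, 5, 0, 7, 8, 4, 11 respectively — never 9.

Equivalent; both directions hold.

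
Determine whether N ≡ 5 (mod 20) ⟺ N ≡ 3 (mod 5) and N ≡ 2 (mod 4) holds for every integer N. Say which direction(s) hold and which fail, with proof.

(⇒) This fails: N = 5 gives 5 ≡ 5 (mod 20) but 5 ≡ 0 (mod 5), so the conjunction on the right does not hold.

(⇐) This fails: N = 18 satisfies both congruences on the right (18 ≡ 3 mod 5 and 18 ≡ 2 mod 4) yet 18 ≡ 18 (mod 20), not 5.

Both directions fail.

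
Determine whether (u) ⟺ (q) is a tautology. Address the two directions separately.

(⟹) This fails. Under q = F, u = T, the left side is true but the right side is false.

(⟸) This fails. Under q = T, u = F, the left side is false but the right side is true.

(⇒) fails and (⇐) fails.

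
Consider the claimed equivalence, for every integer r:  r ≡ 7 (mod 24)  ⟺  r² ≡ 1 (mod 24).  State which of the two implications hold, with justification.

(⇒) holds; (⇐) fails.

(→) Suppose r ≡ 7 (mod 24). Write r = 24j + 7. Then (24j + 7)² = 576j² + 336j + 49 = 24(24j² + 14j + 2) + 1, so r² ≡ 1 (mod 24).

(←) This fails: take r = 1. Then 1² = 1 ≡ 1 (mod 24), yet 1 ≡ 1 (mod 24), not 7.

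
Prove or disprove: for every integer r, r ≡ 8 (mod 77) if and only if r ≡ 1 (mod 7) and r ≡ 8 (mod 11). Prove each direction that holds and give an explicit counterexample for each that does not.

Forward direction. Suppose r ≡ 8 (mod 77); write r = 77j + 8. Since 7 ∣ 77, reducing mod 7 gives r ≡ 8 ≡ 1 (mod 7); since 11 ∣ 77, reducing mod 11 gives r ≡ 8 (mod 11).

Converse. If r ≡ 1 (mod 7) and r ≡ 8 (mod 11), then by the Chinese remainder theorem r ≡ 8 (mod 77). This is exactly r ≡ 8 (mod 77).

Both directions hold.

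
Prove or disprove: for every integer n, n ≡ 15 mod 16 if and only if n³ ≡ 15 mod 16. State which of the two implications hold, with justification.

Equivalent; both directions hold.

(⟹) Suppose n ≡ 15 mod 16. Write n = 16j + 15. Then (16j + 15)³ = 4096j³ + 11520j² + 10800j + 3375 = 16(256j³ + 720j² + 675j + 210) + 15, so n³ ≡ 15 (mod 16).

(⟸) Conversely, suppose n³ ≡ 15 (mod 16). The only residue r in {0, …, 15} with r³ ≡ 15 (mod 16) is r = 15, so n ≡ 15 (mod 16).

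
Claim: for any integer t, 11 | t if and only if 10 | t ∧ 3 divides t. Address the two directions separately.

Neither implication holds.

(⟹) This fails: take t = 11. Certainly 11 ∣ 11, but 10 ∤ 11.

(⟸) This fails: take t = 30. Both 10 ∣ 30 and 3 ∣ 30, yet 30 is not a multiple of 11 (since 30 = 2·11 + 8), so 11 ∤ 30.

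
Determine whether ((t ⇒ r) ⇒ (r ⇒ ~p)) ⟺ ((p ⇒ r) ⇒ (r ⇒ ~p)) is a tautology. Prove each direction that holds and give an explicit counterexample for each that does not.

Both directions hold.

Forward direction. Assume the antecedent. If r is true, the antecedent forces (t = F, r = T, p = F) or (t = T, r = T, p = F), and (p ⇒ r) ⇒ (r ⇒ ~p) holds there. If r is false, (p ⇒ r) ⇒ (r ⇒ ~p) reduces to true regardless of the other variables. Either way (p ⇒ r) ⇒ (r ⇒ ~p) holds.

Converse. Assume the antecedent. If r is true, the antecedent forces (t = F, r = T, p = F) or (t = T, r = T, p = F), and (t ⇒ r) ⇒ (r ⇒ ~p) holds there. If r is false, (t ⇒ r) ⇒ (r ⇒ ~p) reduces to true regardless of the other variables. Either way (t ⇒ r) ⇒ (r ⇒ ~p) holds.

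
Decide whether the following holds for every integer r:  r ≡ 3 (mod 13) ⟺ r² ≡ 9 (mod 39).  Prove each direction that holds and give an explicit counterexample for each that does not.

Both directions fail.

(→) This fails: take r = 16. Then 16 ≡ 3 (mod 13), but 16² = 256 ≡ 22 (mod 39), not 9.

(←) This fails: take r = 36. Then 36² = 1296 ≡ 9 (mod 39), yet 36 ≡ 10 (mod 13), not 3.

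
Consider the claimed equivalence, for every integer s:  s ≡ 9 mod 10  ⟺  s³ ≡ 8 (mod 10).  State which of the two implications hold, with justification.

(⟹) This fails: take s = 9. Then 9 ≡ 9 (mod 10), but 9³ = 729 ≡ 9 (mod 10), not 8.

(⟸) This fails: take s = 2. Then 2³ = 8 ≡ 8 (mod 10), yet 2 ≡ 2 (mod 10), not 9.

Neither implication holds.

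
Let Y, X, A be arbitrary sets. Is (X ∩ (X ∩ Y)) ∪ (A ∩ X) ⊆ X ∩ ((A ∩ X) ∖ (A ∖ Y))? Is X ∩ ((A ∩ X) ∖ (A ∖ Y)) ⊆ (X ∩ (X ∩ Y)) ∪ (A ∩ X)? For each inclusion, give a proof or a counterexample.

(⊆) fails; (⊇) holds.

(⟹) This inclusion fails. Take Y = {1}, X = {1}, A = ∅; then 1 ∈ (X ∩ (X ∩ Y)) ∪ (A ∩ X) but 1 ∉ X ∩ ((A ∩ X) ∖ (A ∖ Y)).

(⟸) Let x ∈ X ∩ ((A ∩ X) ∖ (A ∖ Y)). Then x ∈ Y ∩ X ∩ A, from which x ∈ (X ∩ (X ∩ Y)) ∪ (A ∩ X).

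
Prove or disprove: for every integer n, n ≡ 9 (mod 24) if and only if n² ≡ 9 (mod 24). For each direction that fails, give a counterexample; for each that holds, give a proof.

Forward direction. Suppose n ≡ 9 (mod 24). Write n = 24j + 9. Then (24j + 9)² = 576j² + 432j + 81 = 24(24j² + 18j + 3) + 9, so n² ≡ 9 (mod 24).

Converse. This fails: take n = 3. Then 3² = 9 ≡ 9 (mod 24), yet 3 ≡ 3 (mod 24), not 9.

(⇒) holds; (⇐) fails.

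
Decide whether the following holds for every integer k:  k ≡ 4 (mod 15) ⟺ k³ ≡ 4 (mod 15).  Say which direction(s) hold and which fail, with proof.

(⟹) Suppose k ≡ 4 (mod 15). Write k = 15j + 4. Then (15j + 4)³ = 3375j³ + 2700j² + 720j + 64 = 15(225j³ + 180j² + 48j + 4) + 4, so k³ ≡ 4 (mod 15).

(⟸) Conversely, suppose k³ ≡ 4 (mod 15). The only residue r in {0, …, 14} with r³ ≡ 4 (mod 15) is r = 4, so k ≡ 4 (mod 15).

Equivalent; both directions hold.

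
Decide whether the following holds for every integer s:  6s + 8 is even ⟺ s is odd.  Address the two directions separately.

Not equivalent: only (⇐) holds.

Forward direction. This fails: take s = 6. Then 6s + 8 = 44, which is even, yet s = 6 is even, not odd.

Converse. Suppose s is odd. Since 6 is even, 6s is even for every s, so 6s + 8 has the same parity as 8, which is even. Hence 6s + 8 is even.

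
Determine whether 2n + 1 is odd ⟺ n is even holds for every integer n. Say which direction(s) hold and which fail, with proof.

Forward direction. This fails: take n = 5. Then 2n + 1 = 11, which is odd, yet n = 5 is odd, not even.

Converse. Suppose n is even. Since 2 is even, 2n is even for every n, so 2n + 1 has the same parity as 1, which is odd. Hence 2n + 1 is odd.

Only the converse holds.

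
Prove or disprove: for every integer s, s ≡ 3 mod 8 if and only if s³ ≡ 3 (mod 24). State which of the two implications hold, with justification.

Only the converse holds.

(⟹) This fails: take s = 11. Then 11 ≡ 3 (mod 8), but 11³ = 1331 ≡ 11 (mod 24), not 3.

(⟸) Conversely, the residues r modulo 24 with r³ ≡ 3 (mod 24) are exactly {3}, and each is ≡ 3 (mod 8).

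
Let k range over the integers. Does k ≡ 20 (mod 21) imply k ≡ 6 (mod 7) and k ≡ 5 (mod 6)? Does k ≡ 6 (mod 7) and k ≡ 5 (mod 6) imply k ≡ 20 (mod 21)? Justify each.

Only the reverse direction holds.

[⇒] This fails: k = 20 gives 20 ≡ 20 (mod 21) but 20 ≡ 2 (mod 6), so the conjunction on the right does not hold.

[⇐] Conversely, if k ≡ 6 (mod 7) and k ≡ 5 (mod 6), then by the Chinese remainder theorem k ≡ 41 (mod 42). Since 41 ≡ 20 (mod 21) and 21 ∣ 42, we get k ≡ 20 (mod 21).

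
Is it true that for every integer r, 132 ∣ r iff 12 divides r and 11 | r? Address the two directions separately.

[⇒] If 132 ∣ r, write r = 132q. Since 132 = 11·12, r = 12·(11q), so 12 ∣ r; and since 132 = 12·11, r = 11·(12q), so 11 ∣ r.

[⇐] Suppose 12 ∣ r and 11 ∣ r. Any common multiple of 12 and 11 is a multiple of their lcm; here gcd(12, 11) = 1, so lcm(12, 11) = 12·11 = 132, so 132 ∣ r.

Equivalent; both directions hold.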